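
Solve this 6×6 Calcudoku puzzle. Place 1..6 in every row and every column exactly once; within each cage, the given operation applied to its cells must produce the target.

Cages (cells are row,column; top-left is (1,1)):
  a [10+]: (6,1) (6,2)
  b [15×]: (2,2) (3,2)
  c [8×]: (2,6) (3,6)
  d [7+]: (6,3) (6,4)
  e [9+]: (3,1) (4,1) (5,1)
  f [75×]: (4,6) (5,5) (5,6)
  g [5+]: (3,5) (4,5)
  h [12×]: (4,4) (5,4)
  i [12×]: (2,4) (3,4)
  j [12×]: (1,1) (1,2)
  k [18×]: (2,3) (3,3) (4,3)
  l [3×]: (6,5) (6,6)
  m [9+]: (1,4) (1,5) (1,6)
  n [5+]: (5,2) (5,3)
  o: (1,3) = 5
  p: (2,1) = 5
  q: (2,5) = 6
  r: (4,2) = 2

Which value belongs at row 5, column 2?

Cage o is given, so (1,3) = 5.
Cage p is a single given cell, so (2,1) = 5.
Row 2 already has 5, so (2,2) = 3.
Q is a freebie, so (2,5) = 6.
Column 2 already has 3, leaving (3,2) = 5.
Cage r is given, leaving (4,2) = 2.
Cage f needs product 75, which forces (4,6) = 5.
Cage f needs product 75, so (5,5) = 5.
Cage f has product 75, leaving (5,6) = 3.
Column 6 already has 3, which forces (6,6) = 1.
Row 2 now contains 6, so (2,3) = 1.
Column 3 already has 1, leaving (5,3) = 4.
4 is placed in row 5, which forces (5,4) = 2.
1 is placed in row 6, leaving (6,5) = 3.
Column 4 already has 2, which forces (2,4) = 4.
Row 2 now contains 4, so (2,6) = 2.
The 3 cells of cage e must have sum 9, which forces (3,1) = 2.
Cage i's pair has product 12, which forces (3,4) = 3.
Column 6 now contains 2; hence (3,6) = 4.
Cage h's pair has product 12, so (4,4) = 6.
4 is placed in row 5, leaving (5,2) = 1.
Row 6 now contains 3, which forces (6,3) = 2.
Cage d needs two cells with sum 7, leaving (6,4) = 5.
Column 1 now contains 2, leaving (1,1) = 3.
The two cells of cage j must have product 12; hence (1,2) = 4.
6 is placed in column 4, leaving (1,4) = 1.
Cage m needs sum 9, so (1,5) = 2.
Column 6 now contains 4, leaving (1,6) = 6.
Row 3 already has 3; hence (3,3) = 6.
Row 3 already has 4, which forces (3,5) = 1.
6 is placed in row 4, leaving (4,1) = 1.
6 is placed in row 4, which forces (4,3) = 3.
Cage g's pair has sum 5, leaving (4,5) = 4.
1 is placed in row 5; hence (5,1) = 6.
Column 1 now contains 6, so (6,1) = 4.
Column 2 already has 4, which forces (6,2) = 6.
The full grid is 3 4 5 1 2 6 / 5 3 1 4 6 2 / 2 5 6 3 1 4 / 1 2 3 6 4 5 / 6 1 4 2 5 3 / 4 6 2 5 3 1.

1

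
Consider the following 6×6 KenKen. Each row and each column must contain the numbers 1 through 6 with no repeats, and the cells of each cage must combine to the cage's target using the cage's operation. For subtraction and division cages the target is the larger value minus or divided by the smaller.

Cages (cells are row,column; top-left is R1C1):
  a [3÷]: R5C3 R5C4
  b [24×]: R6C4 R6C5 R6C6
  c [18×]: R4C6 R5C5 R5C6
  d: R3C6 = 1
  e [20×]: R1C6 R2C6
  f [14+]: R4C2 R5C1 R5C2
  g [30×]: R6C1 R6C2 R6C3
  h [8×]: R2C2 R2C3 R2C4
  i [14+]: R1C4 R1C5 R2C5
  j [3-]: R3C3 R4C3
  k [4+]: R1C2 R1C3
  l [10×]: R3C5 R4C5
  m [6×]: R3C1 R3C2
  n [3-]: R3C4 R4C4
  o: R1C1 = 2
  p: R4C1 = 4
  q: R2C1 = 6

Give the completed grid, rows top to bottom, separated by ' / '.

Cage o is a single given cell; hence R1C1 = 2.
Q is a freebie, so R2C1 = 6.
D is a freebie, so R3C6 = 1.
Cage p is a single given cell, so R4C1 = 4.
Row 3 already has 1; hence R3C1 = 3.
The two cells of cage m must have product 6, so R3C2 = 2.
Row 3 already has 2, so R3C5 = 5.
5 is placed in column 5, which forces R4C5 = 2.
Column 1 already has 3, leaving R5C1 = 5.
Column 1 already has 5; hence R6C1 = 1.
The 3 cells of cage i must have sum 14; hence R1C5 = 6.
The only place for 3 in row 2 is R2C5.
Cage i needs sum 14, so R1C4 = 5.
Row 1 already has 5; hence R1C6 = 4.
Column 6 already has 4; hence R2C6 = 5.
3 is placed in column 5; hence R5C5 = 1.
3 is placed in column 5, leaving R6C5 = 4.
The only place for 5 in row 4 is R4C2.
Cage f needs sum 14, so R5C2 = 4.
5 is placed in column 2; hence R6C2 = 6.
Cage g has product 30; hence R6C3 = 5.
Column 2 now contains 4, leaving R2C2 = 1.
Column 2 already has 1, leaving R1C2 = 3.
Cage k's pair has sum 4, so R1C3 = 1.
Column 3 already has 1, so R4C3 = 3.
3 is placed in row 4, which forces R4C4 = 1.
3 is placed in row 4, so R4C6 = 6.
Column 6 now contains 6, which forces R5C6 = 3.
3 is placed in column 6, leaving R6C6 = 2.
Cage j needs two cells with difference 3, leaving R3C3 = 6.
Cage n's pair has difference 3, leaving R3C4 = 4.
Column 3 now contains 6, so R5C3 = 2.
Row 5 already has 2, so R5C4 = 6.
2 is placed in row 6, leaving R6C4 = 3.
2 is placed in column 3; hence R2C3 = 4.
4 is placed in column 4; hence R2C4 = 2.

2 3 1 5 6 4 / 6 1 4 2 3 5 / 3 2 6 4 5 1 / 4 5 3 1 2 6 / 5 4 2 6 1 3 / 1 6 5 3 4 2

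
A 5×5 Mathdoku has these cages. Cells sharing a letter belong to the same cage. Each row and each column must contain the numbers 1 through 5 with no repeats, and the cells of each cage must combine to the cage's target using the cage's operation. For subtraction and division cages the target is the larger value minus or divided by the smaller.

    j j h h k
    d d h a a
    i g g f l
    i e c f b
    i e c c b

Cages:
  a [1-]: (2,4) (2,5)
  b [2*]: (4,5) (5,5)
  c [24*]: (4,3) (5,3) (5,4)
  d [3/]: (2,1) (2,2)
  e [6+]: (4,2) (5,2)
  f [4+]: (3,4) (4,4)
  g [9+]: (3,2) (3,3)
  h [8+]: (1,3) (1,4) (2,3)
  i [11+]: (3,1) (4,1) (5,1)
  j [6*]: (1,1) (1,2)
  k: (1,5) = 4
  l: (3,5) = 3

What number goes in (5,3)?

Cage k is a single given cell, leaving (1,5) = 4.
Cage l is a single given cell, so (3,5) = 3.
Row 3 already has 3, leaving (3,4) = 1.
Cage f's pair has sum 4, so (4,4) = 3.
Cage c has product 24, so (5,3) = 3.
Row 1 needs a 1, and only (1,3) is open for it.
In row 1, 5 can only go at (1,4), so (1,4) = 5.
Cage h needs sum 8, so (2,3) = 2.
2 is placed in row 2, so (2,4) = 4.
2 is placed in column 3, so (4,3) = 4.
Column 4 now contains 4, which forces (5,4) = 2.
Row 5 already has 2, which forces (5,5) = 1.
1 is placed in column 5, leaving (2,5) = 5.
Cage g needs two cells with sum 9, so (3,2) = 4.
Column 3 now contains 4; hence (3,3) = 5.
1 is placed in column 5; hence (4,5) = 2.
Column 2 now contains 4, so (5,2) = 5.
5 is placed in row 3, which forces (3,1) = 2.
2 is placed in row 4, which forces (4,1) = 5.
2 is placed in row 4, which forces (4,2) = 1.
Row 5 already has 5; hence (5,1) = 4.
Column 1 already has 2, which forces (1,1) = 3.
The two cells of cage j must have product 6; hence (1,2) = 2.
Cage d needs two cells with quotient 3; hence (2,1) = 1.
Column 2 now contains 1, which forces (2,2) = 3.
The full grid is 3 2 1 5 4 / 1 3 2 4 5 / 2 4 5 1 3 / 5 1 4 3 2 / 4 5 3 2 1.

3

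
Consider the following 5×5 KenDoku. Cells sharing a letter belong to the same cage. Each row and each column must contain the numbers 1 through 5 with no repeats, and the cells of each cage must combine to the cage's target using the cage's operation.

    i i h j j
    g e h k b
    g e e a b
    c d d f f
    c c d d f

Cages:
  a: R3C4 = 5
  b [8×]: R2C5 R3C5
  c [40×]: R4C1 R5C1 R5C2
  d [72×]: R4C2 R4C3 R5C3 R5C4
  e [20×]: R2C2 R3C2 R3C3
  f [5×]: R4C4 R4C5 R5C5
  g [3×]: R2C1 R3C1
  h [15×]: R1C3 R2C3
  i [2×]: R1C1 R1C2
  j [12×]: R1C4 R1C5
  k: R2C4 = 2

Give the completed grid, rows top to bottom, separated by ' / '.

2 1 5 4 3 / 1 5 3 2 4 / 3 4 1 5 2 / 4 3 2 1 5 / 5 2 4 3 1

Cage k is given, which forces R2C4 = 2.
Row 2 already has 2, so R2C5 = 4.
A is a freebie, which forces R3C4 = 5.
Column 5 already has 4, leaving R3C5 = 2.
The 3 cells of cage f must have product 5, so R4C4 = 1.
Cage f needs product 5, leaving R4C5 = 5.
The 3 cells of cage f must have product 5; hence R5C5 = 1.
Cage j's pair has product 12, so R1C4 = 4.
Column 5 already has 4, which forces R1C5 = 3.
Cage e needs product 20, which forces R2C2 = 5.
Row 2 already has 5, so R2C3 = 3.
4 is placed in column 4, which forces R5C4 = 3.
3 is placed in row 1, leaving R1C3 = 5.
Row 2 now contains 3, so R2C1 = 1.
The two cells of cage g must have product 3, so R3C1 = 3.
Cage d needs product 72, which forces R4C2 = 3.
The 3 cells of cage c must have product 40, leaving R5C1 = 5.
Column 1 now contains 1, so R1C1 = 2.
The two cells of cage i must have product 2; hence R1C2 = 1.
Column 2 already has 1; hence R3C2 = 4.
Row 3 already has 4, so R3C3 = 1.
Column 1 now contains 2, which forces R4C1 = 4.
Row 4 already has 4, leaving R4C3 = 2.
Column 2 now contains 4; hence R5C2 = 2.
Column 3 now contains 2; hence R5C3 = 4.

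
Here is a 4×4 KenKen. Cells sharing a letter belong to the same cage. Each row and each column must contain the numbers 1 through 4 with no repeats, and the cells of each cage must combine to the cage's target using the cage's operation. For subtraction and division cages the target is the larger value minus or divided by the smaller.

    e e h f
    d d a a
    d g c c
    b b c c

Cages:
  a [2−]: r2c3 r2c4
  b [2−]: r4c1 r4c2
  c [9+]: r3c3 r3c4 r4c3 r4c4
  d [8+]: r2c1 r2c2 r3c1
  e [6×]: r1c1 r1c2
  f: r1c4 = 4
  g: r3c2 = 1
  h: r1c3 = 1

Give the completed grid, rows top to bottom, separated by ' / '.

H is a freebie, which forces r1c3 = 1.
Cage f is given, so r1c4 = 4.
Cage g is a single given cell, so r3c2 = 1.
Cage c needs sum 9, leaving r4c4 = 1.
The two cells of cage a must have difference 2, which forces r2c3 = 4.
Column 4 already has 1, so r2c4 = 2.
Column 3 now contains 4; hence r3c3 = 2.
Column 4 now contains 2; hence r3c4 = 3.
2 is placed in column 3, which forces r4c3 = 3.
2 is placed in row 2, which forces r2c1 = 1.
2 is placed in row 2; hence r2c2 = 3.
Row 3 now contains 3, which forces r3c1 = 4.
4 is placed in column 1; hence r4c1 = 2.
Row 4 already has 2, which forces r4c2 = 4.
Column 1 now contains 2, which forces r1c1 = 3.
Column 2 now contains 3, so r1c2 = 2.

3 2 1 4 / 1 3 4 2 / 4 1 2 3 / 2 4 3 1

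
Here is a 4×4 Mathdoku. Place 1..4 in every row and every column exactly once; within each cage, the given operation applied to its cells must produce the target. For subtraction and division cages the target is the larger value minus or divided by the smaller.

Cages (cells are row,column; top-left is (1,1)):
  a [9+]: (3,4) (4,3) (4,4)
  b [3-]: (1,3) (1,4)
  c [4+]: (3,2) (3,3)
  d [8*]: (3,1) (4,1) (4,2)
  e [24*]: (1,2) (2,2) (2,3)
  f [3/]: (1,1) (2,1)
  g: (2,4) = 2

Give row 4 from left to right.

4 1 2 3

G is a freebie; hence (2,4) = 2.
Cage e needs product 24; hence (1,2) = 2.
The only place for 3 in row 1 is (1,1).
Column 1 already has 3, which forces (2,1) = 1.
The 3 cells of cage d must have product 8; hence (4,2) = 1.
1 is placed in column 2, which forces (3,2) = 3.
Cage c's pair has sum 4; hence (3,3) = 1.
3 is placed in row 3; hence (3,4) = 4.
Cage a has sum 9, leaving (4,3) = 2.
4 is placed in column 4; hence (4,4) = 3.
Column 3 now contains 1; hence (1,3) = 4.
4 is placed in column 4; hence (1,4) = 1.
Column 2 already has 3; hence (2,2) = 4.
Cage e has product 24, which forces (2,3) = 3.
Row 3 now contains 4, leaving (3,1) = 2.
2 is placed in row 4, leaving (4,1) = 4.
The full grid is 3 2 4 1 / 1 4 3 2 / 2 3 1 4 / 4 1 2 3.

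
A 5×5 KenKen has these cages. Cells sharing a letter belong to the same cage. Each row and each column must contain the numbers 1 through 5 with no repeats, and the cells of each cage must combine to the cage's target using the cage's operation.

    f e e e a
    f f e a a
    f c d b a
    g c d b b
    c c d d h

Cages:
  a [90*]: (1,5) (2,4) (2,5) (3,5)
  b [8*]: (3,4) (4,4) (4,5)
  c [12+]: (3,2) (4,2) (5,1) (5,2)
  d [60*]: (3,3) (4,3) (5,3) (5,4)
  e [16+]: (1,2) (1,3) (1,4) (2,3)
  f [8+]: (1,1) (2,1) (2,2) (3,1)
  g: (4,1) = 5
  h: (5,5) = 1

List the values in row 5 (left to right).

3 2 4 5 1

Cage a needs product 90, so (2,4) = 3.
G is a freebie, so (4,1) = 5.
Cage h is a single given cell, so (5,5) = 1.
In row 1, 1 can only go at (1,1), so (1,1) = 1.
Cage f needs sum 8; hence (2,2) = 1.
In column 1, 3 can only go at (5,1), so (5,1) = 3.
In row 3, 5 can only go at (3,5), so (3,5) = 5.
Cage a needs product 90, so (1,5) = 3.
Column 5 now contains 5; hence (2,5) = 2.
Column 5 already has 2, which forces (4,5) = 4.
Row 2 already has 2, leaving (2,1) = 4.
Cage e needs sum 16, which forces (2,3) = 5.
The 4 cells of cage f must have sum 8, leaving (3,1) = 2.
Row 3 now contains 2, so (3,4) = 1.
1 is placed in column 4, leaving (4,4) = 2.
Column 3 already has 5, so (5,3) = 4.
4 is placed in row 5, which forces (5,4) = 5.
Cage e needs sum 16, leaving (1,2) = 5.
Column 3 already has 4, so (1,3) = 2.
Column 4 already has 5, which forces (1,4) = 4.
Cage c needs sum 12, which forces (3,2) = 4.
1 is placed in row 3; hence (3,3) = 3.
Row 4 already has 2; hence (4,2) = 3.
The 4 cells of cage d must have product 60, which forces (4,3) = 1.
4 is placed in row 5, so (5,2) = 2.
Filled in: 1 5 2 4 3 / 4 1 5 3 2 / 2 4 3 1 5 / 5 3 1 2 4 / 3 2 4 5 1.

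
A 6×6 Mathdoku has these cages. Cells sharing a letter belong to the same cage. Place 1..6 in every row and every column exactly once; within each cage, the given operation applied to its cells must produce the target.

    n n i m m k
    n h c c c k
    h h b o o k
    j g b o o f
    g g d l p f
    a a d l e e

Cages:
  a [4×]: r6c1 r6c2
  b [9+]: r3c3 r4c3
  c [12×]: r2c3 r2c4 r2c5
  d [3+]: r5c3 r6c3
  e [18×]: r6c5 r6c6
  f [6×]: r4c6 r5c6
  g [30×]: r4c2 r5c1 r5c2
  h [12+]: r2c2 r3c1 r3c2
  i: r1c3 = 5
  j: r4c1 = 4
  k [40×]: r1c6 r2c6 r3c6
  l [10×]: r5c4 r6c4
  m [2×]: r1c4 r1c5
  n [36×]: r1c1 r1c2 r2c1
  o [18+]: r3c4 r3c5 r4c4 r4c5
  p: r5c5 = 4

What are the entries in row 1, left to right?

6 3 5 1 2 4

Cage i is given, so r1c3 = 5.
J is a freebie, which forces r4c1 = 4.
Cage p is given, which forces r5c5 = 4.
Column 1 now contains 4; hence r6c1 = 1.
Row 6 already has 1; hence r6c2 = 4.
Row 6 already has 1, leaving r6c3 = 2.
2 is placed in row 6; hence r6c4 = 5.
2 is placed in column 3, so r5c3 = 1.
Column 4 now contains 5, which forces r5c4 = 2.
Column 4 already has 2; hence r1c4 = 1.
The two cells of cage m must have product 2, so r1c5 = 2.
Row 1 already has 2; hence r1c6 = 4.
Cage n has product 36; hence r2c1 = 2.
The 3 cells of cage c must have product 12, leaving r2c5 = 1.
Row 2 now contains 2; hence r2c6 = 5.
5 is placed in column 6; hence r3c6 = 2.
Column 6 already has 2; hence r4c6 = 1.
1 is placed in row 4; hence r4c2 = 2.
Cage f needs two cells with product 6, leaving r5c6 = 6.
Column 6 already has 6, which forces r6c6 = 3.
Row 6 now contains 3, so r6c5 = 6.
Cage o needs sum 18, leaving r3c4 = 4.
Cage o needs sum 18, so r4c4 = 6.
Cage c has product 12; hence r2c3 = 4.
4 is placed in column 4; hence r2c4 = 3.
The two cells of cage b must have sum 9; hence r3c3 = 6.
6 is placed in row 4; hence r4c3 = 3.
Row 4 already has 3; hence r4c5 = 5.
Row 2 now contains 3, so r2c2 = 6.
Cage h has sum 12, which forces r3c1 = 5.
6 is placed in row 3, so r3c2 = 1.
Column 5 already has 5, leaving r3c5 = 3.
Column 1 already has 5; hence r5c1 = 3.
Row 5 now contains 3, which forces r5c2 = 5.
Column 1 now contains 3, which forces r1c1 = 6.
Column 2 now contains 6; hence r1c2 = 3.
Completed grid: 6 3 5 1 2 4 / 2 6 4 3 1 5 / 5 1 6 4 3 2 / 4 2 3 6 5 1 / 3 5 1 2 4 6 / 1 4 2 5 6 3.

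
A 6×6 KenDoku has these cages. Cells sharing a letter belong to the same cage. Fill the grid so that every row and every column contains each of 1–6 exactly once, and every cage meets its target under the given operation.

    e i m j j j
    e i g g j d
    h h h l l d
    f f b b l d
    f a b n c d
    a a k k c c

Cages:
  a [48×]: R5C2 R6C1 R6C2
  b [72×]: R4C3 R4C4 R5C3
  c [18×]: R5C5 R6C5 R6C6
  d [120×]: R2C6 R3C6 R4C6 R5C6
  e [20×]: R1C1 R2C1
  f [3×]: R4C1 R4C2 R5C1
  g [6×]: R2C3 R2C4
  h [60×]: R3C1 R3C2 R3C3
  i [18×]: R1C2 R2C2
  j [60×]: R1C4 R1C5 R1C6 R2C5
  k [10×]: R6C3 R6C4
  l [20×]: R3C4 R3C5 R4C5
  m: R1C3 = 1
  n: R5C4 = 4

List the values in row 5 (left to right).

1 2 3 4 6 5

Cage m is a single given cell, leaving R1C3 = 1.
The 3 cells of cage f must have product 3, which forces R4C1 = 3.
Cage f needs product 3, which forces R4C2 = 1.
Cage f has product 3, which forces R5C1 = 1.
Cage n is a single given cell, which forces R5C4 = 4.
Column 4 already has 4, leaving R4C4 = 6.
The only place for 5 in row 5 is R5C6.
The only place for 5 in row 2 is R2C1.
5 is placed in column 1, so R1C1 = 4.
The 3 cells of cage a must have product 48, so R6C2 = 4.
In row 2, 4 can only go at R2C6, so R2C6 = 4.
Cage d needs product 120, which forces R3C6 = 3.
4 is placed in column 6; hence R4C6 = 2.
Column 6 already has 2, leaving R1C6 = 6.
The 4 cells of cage j must have product 60, which forces R2C5 = 1.
Row 4 now contains 2; hence R4C3 = 4.
4 is placed in row 4, so R4C5 = 5.
Cage b has product 72, so R5C3 = 3.
Row 5 now contains 3, which forces R5C5 = 6.
Column 5 already has 6, leaving R6C5 = 3.
6 is placed in column 6, which forces R6C6 = 1.
Row 1 now contains 6, leaving R1C2 = 3.
Cage j needs product 60, which forces R1C4 = 5.
Column 5 already has 5, so R1C5 = 2.
Cage i needs two cells with product 18, leaving R2C2 = 6.
Cage g needs two cells with product 6; hence R2C3 = 2.
Cage g needs two cells with product 6, which forces R2C4 = 3.
The 3 cells of cage l must have product 20, leaving R3C4 = 1.
Column 5 already has 5, so R3C5 = 4.
6 is placed in row 5, so R5C2 = 2.
Cage a has product 48, so R6C1 = 6.
2 is placed in column 3, leaving R6C3 = 5.
Column 4 already has 5, leaving R6C4 = 2.
Column 1 now contains 6, leaving R3C1 = 2.
Column 2 now contains 2, which forces R3C2 = 5.
5 is placed in column 3, leaving R3C3 = 6.
Completed grid: 4 3 1 5 2 6 / 5 6 2 3 1 4 / 2 5 6 1 4 3 / 3 1 4 6 5 2 / 1 2 3 4 6 5 / 6 4 5 2 3 1.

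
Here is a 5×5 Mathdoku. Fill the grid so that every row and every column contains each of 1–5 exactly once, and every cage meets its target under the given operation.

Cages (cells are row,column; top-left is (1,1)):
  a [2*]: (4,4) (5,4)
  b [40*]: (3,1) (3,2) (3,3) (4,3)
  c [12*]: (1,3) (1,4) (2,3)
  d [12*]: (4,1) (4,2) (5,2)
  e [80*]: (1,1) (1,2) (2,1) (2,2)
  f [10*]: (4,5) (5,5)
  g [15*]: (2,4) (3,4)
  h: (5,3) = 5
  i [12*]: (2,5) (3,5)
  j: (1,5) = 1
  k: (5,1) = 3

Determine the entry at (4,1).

Cage j is a single given cell, so (1,5) = 1.
Cage k is a single given cell, leaving (5,1) = 3.
Cage h is a single given cell, leaving (5,3) = 5.
5 is placed in row 5, so (5,5) = 2.
Cage d has product 12, which forces (4,2) = 3.
Cage a's pair has product 2, so (4,4) = 2.
2 is placed in column 5, leaving (4,5) = 5.
Row 5 now contains 2, which forces (5,4) = 1.
Cage c needs product 12, which forces (2,3) = 1.
Cage d needs product 12, leaving (4,1) = 1.
1 is placed in column 3; hence (4,3) = 4.
1 is placed in row 5, leaving (5,2) = 4.
4 is placed in column 3, which forces (1,3) = 3.
The 3 cells of cage c must have product 12, leaving (1,4) = 4.
Cage b needs product 40; hence (3,1) = 5.
Cage b needs product 40, leaving (3,2) = 1.
4 is placed in column 3, leaving (3,3) = 2.
Row 3 now contains 5, so (3,4) = 3.
Row 3 already has 3, which forces (3,5) = 4.
Row 1 now contains 4, so (1,1) = 2.
Cage e has product 80, so (1,2) = 5.
Cage e has product 80, leaving (2,1) = 4.
Cage e has product 80, leaving (2,2) = 2.
Column 4 now contains 3, leaving (2,4) = 5.
4 is placed in column 5, leaving (2,5) = 3.
Filled in: 2 5 3 4 1 / 4 2 1 5 3 / 5 1 2 3 4 / 1 3 4 2 5 / 3 4 5 1 2.

1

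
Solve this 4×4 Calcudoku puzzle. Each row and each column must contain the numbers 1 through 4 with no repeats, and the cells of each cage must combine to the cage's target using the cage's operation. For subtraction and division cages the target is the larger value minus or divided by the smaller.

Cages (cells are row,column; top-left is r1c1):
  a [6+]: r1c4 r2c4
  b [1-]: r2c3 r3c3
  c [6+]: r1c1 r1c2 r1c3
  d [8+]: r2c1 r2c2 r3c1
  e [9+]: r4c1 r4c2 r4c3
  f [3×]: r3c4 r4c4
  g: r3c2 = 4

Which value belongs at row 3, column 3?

2

Cage g is a single given cell, so r3c2 = 4.
Row 1 needs a 4, and only r1c4 is open for it.
4 is placed in column 4, which forces r2c4 = 2.
Row 2 now contains 2, so r2c1 = 4.
Cage b needs two cells with difference 1, which forces r3c3 = 2.
Cage e has sum 9, leaving r4c3 = 4.
Row 4 needs a 1, and only r4c4 is open for it.
Column 4 now contains 1; hence r3c4 = 3.
Cage d needs sum 8, so r2c2 = 3.
Row 2 now contains 3, so r2c3 = 1.
3 is placed in row 3, so r3c1 = 1.
Column 2 already has 3, so r4c2 = 2.
Cage c has sum 6, which forces r1c1 = 2.
2 is placed in column 2, which forces r1c2 = 1.
Column 3 already has 1, leaving r1c3 = 3.
2 is placed in row 4; hence r4c1 = 3.
The full grid is 2 1 3 4 / 4 3 1 2 / 1 4 2 3 / 3 2 4 1.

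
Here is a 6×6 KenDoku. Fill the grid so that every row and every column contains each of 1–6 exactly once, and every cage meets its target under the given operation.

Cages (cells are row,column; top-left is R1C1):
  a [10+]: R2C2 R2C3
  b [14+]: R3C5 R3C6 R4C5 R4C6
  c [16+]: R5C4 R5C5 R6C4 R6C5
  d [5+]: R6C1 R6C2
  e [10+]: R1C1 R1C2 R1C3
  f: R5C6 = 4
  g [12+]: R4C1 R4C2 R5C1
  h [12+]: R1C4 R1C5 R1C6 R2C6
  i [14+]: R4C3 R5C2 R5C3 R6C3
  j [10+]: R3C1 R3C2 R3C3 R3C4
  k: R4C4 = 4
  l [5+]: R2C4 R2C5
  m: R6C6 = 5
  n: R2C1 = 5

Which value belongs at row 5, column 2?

3

Cage n is given; hence R2C1 = 5.
K is a freebie, leaving R4C4 = 4.
F is a freebie; hence R5C6 = 4.
M is a freebie, so R6C6 = 5.
The only place for 5 in row 3 is R3C5.
Row 3 needs a 6, and only R3C6 is open for it.
{1, 2} are confined to R4C5 and R4C6 in row 4, which forces R4C1 = 6.
In row 2, 1 can only go at R2C6, so R2C6 = 1.
The 4 cells of cage b must have sum 14; hence R4C5 = 1.
Column 6 now contains 1; hence R4C6 = 2.
2 is placed in column 6, leaving R1C6 = 3.
In column 4, 5 can only go at R5C4, so R5C4 = 5.
The only place for 4 in column 5 is R6C5.
Cage c needs sum 16, which forces R5C5 = 6.
The 4 cells of cage c must have sum 16, which forces R6C4 = 1.
The 4 cells of cage h must have sum 12, leaving R1C4 = 6.
Column 5 now contains 6, which forces R1C5 = 2.
Column 5 already has 2; hence R2C5 = 3.
Cage i needs sum 14, so R6C3 = 6.
Cage a's pair has sum 10, so R2C2 = 6.
Column 3 already has 6, so R2C3 = 4.
3 is placed in row 2, so R2C4 = 2.
Column 4 already has 2; hence R3C4 = 3.
In column 3, 3 can only go at R4C3, so R4C3 = 3.
3 is placed in row 4, which forces R4C2 = 5.
The 3 cells of cage g must have sum 12, which forces R5C1 = 1.
The 4 cells of cage i must have sum 14; hence R5C2 = 3.
The 4 cells of cage i must have sum 14, which forces R5C3 = 2.
Column 2 already has 3, so R6C2 = 2.
Column 1 now contains 1, so R1C1 = 4.
Cage e needs sum 10, so R1C2 = 1.
Cage e has sum 10, leaving R1C3 = 5.
The 4 cells of cage j must have sum 10, leaving R3C1 = 2.
Cage j needs sum 10, leaving R3C2 = 4.
2 is placed in column 3, which forces R3C3 = 1.
Row 6 already has 2, so R6C1 = 3.
Completed grid: 4 1 5 6 2 3 / 5 6 4 2 3 1 / 2 4 1 3 5 6 / 6 5 3 4 1 2 / 1 3 2 5 6 4 / 3 2 6 1 4 5.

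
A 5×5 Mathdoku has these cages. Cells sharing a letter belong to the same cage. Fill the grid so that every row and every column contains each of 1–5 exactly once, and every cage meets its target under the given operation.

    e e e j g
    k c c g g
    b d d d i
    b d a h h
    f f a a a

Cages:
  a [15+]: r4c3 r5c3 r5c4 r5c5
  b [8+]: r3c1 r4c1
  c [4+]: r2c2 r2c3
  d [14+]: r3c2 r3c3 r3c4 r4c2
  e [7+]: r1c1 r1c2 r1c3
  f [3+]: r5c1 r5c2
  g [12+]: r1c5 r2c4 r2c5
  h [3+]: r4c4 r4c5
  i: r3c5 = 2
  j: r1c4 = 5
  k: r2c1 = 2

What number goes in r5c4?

Cage j is a single given cell; hence r1c4 = 5.
K is a freebie, which forces r2c1 = 2.
Cage i is a single given cell; hence r3c5 = 2.
Column 5 now contains 2; hence r4c5 = 1.
Column 1 now contains 2, which forces r5c1 = 1.
Row 5 now contains 1, which forces r5c2 = 2.
1 is placed in column 1, so r1c1 = 4.
Cage e needs sum 7, so r1c2 = 1.
Cage e has sum 7; hence r1c3 = 2.
4 is placed in row 1, so r1c5 = 3.
Column 2 now contains 1, leaving r2c2 = 3.
Row 2 already has 3; hence r2c3 = 1.
Row 2 already has 3, so r2c4 = 4.
Cage g needs sum 12; hence r2c5 = 5.
Column 2 now contains 3; hence r3c2 = 5.
5 is placed in row 3, so r3c3 = 4.
Column 2 now contains 5, so r4c2 = 4.
Cage a needs sum 15; hence r4c3 = 3.
1 is placed in row 4, so r4c4 = 2.
Column 3 already has 4, so r5c3 = 5.
Column 4 now contains 4, which forces r5c4 = 3.
Column 5 already has 5, leaving r5c5 = 4.
5 is placed in row 3, leaving r3c1 = 3.
Column 4 now contains 3, which forces r3c4 = 1.
Row 4 now contains 3, so r4c1 = 5.
Filled in: 4 1 2 5 3 / 2 3 1 4 5 / 3 5 4 1 2 / 5 4 3 2 1 / 1 2 5 3 4.

3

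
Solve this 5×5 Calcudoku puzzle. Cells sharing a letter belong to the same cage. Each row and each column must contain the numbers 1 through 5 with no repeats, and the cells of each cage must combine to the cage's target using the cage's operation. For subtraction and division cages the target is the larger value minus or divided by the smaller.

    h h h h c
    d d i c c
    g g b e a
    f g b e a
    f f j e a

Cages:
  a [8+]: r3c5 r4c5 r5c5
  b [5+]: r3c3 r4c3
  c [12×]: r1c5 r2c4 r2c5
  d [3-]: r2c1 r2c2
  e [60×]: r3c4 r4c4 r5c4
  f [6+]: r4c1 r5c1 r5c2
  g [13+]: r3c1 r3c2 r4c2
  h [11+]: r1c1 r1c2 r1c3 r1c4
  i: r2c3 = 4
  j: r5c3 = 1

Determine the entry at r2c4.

1

I is a freebie, which forces r2c3 = 4.
J is a freebie; hence r5c3 = 1.
Cage f needs sum 6, leaving r4c1 = 1.
The 3 cells of cage a must have sum 8, leaving r3c5 = 1.
Column 5 now contains 1; hence r2c5 = 3.
The only place for 4 in row 1 is r1c5.
Cage c needs product 12, leaving r2c4 = 1.
Cage h has sum 11, so r1c2 = 1.
In row 3, 2 can only go at r3c3, so r3c3 = 2.
Column 3 already has 2; hence r4c3 = 3.
3 is placed in column 3, which forces r1c3 = 5.
In row 4, 2 can only go at r4c5, so r4c5 = 2.
Column 5 now contains 2; hence r5c5 = 5.
In row 5, 4 can only go at r5c4, so r5c4 = 4.
Cage e has product 60, leaving r3c4 = 3.
4 is placed in column 4; hence r4c4 = 5.
The 4 cells of cage h must have sum 11, so r1c1 = 3.
Column 4 already has 3; hence r1c4 = 2.
The 3 cells of cage g must have sum 13, leaving r3c1 = 4.
3 is placed in row 3; hence r3c2 = 5.
Row 4 already has 5; hence r4c2 = 4.
Column 1 now contains 3, so r5c1 = 2.
Row 5 now contains 2, leaving r5c2 = 3.
Column 1 now contains 2; hence r2c1 = 5.
Column 2 already has 5, which forces r2c2 = 2.
Filled in: 3 1 5 2 4 / 5 2 4 1 3 / 4 5 2 3 1 / 1 4 3 5 2 / 2 3 1 4 5.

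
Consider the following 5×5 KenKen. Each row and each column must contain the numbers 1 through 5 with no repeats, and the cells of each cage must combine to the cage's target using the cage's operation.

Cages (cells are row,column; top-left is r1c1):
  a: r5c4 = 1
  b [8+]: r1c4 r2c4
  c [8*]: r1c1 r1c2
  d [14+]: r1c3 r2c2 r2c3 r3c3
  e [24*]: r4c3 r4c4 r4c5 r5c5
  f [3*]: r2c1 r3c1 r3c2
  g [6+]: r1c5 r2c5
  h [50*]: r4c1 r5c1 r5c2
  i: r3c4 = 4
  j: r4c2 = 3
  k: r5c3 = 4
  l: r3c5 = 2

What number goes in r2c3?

2

Cage f has product 3, so r2c1 = 1.
Cage f has product 3, leaving r3c1 = 3.
The 3 cells of cage f must have product 3, leaving r3c2 = 1.
Cage i is given, leaving r3c4 = 4.
Cage l is a single given cell, which forces r3c5 = 2.
Cage h has product 50, leaving r4c1 = 5.
Cage j is given, leaving r4c2 = 3.
Cage h needs product 50, leaving r5c1 = 2.
Cage h has product 50, so r5c2 = 5.
Cage k is given, leaving r5c3 = 4.
Cage a is given, so r5c4 = 1.
Row 5 already has 1, leaving r5c5 = 3.
Column 1 now contains 2; hence r1c1 = 4.
The two cells of cage c must have product 8, leaving r1c2 = 2.
Row 1 already has 2, leaving r1c3 = 3.
Row 1 already has 3; hence r1c4 = 5.
Cage g needs two cells with sum 6; hence r1c5 = 1.
Cage d needs sum 14, leaving r2c2 = 4.
Column 3 already has 3, so r2c3 = 2.
5 is placed in column 4, which forces r2c4 = 3.
Cage g needs two cells with sum 6; hence r2c5 = 5.
Row 3 now contains 2, so r3c3 = 5.
Cage e has product 24, so r4c3 = 1.
1 is placed in column 4, which forces r4c4 = 2.
Cage e needs product 24; hence r4c5 = 4.
Filled in: 4 2 3 5 1 / 1 4 2 3 5 / 3 1 5 4 2 / 5 3 1 2 4 / 2 5 4 1 3.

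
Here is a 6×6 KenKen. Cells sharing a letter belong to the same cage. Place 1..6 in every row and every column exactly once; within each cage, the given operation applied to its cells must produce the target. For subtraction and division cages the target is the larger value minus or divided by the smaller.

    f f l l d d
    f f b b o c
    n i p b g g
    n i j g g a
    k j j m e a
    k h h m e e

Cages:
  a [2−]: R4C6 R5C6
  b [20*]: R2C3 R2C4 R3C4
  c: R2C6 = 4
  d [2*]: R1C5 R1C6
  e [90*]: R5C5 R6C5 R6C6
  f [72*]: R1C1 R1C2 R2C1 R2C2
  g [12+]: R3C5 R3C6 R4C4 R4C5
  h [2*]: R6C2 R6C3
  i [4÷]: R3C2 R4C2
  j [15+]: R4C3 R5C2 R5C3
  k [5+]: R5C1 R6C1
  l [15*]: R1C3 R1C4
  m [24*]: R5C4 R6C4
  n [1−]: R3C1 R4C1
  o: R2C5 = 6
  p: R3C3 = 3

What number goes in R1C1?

4

Cage o is given, which forces R2C5 = 6.
C is a freebie, which forces R2C6 = 4.
Cage p is given, so R3C3 = 3.
Column 3 already has 3; hence R1C3 = 5.
Cage l's pair has product 15, so R1C4 = 3.
Cage e needs product 90, leaving R6C6 = 6.
The 3 cells of cage b must have product 20, leaving R2C4 = 5.
Cage j needs sum 15, which forces R5C2 = 5.
Cage m's pair has product 24, leaving R5C4 = 6.
Row 5 already has 5, leaving R5C5 = 3.
Row 5 already has 3, leaving R5C6 = 1.
6 is placed in row 6, which forces R6C4 = 4.
Column 5 already has 3, so R6C5 = 5.
Cage d needs two cells with product 2, leaving R1C5 = 1.
Column 6 already has 1, so R1C6 = 2.
The 3 cells of cage b must have product 20, so R2C3 = 2.
Column 4 now contains 4; hence R3C4 = 2.
Row 3 now contains 2; hence R3C5 = 4.
The 4 cells of cage g must have sum 12, leaving R3C6 = 5.
Cage j has sum 15, which forces R4C3 = 6.
2 is placed in column 4, which forces R4C4 = 1.
Column 5 now contains 4, which forces R4C5 = 2.
Cage a's pair has difference 2, which forces R4C6 = 3.
Row 5 already has 6; hence R5C3 = 4.
Column 3 already has 2; hence R6C3 = 1.
Cage n's pair has difference 1; hence R3C1 = 6.
Row 3 now contains 4; hence R3C2 = 1.
Cage n's pair has difference 1; hence R4C1 = 5.
Row 4 already has 1, which forces R4C2 = 4.
4 is placed in row 5, leaving R5C1 = 2.
1 is placed in row 6, leaving R6C1 = 3.
1 is placed in row 6, leaving R6C2 = 2.
Column 1 already has 6, so R1C1 = 4.
Column 2 already has 4, so R1C2 = 6.
Column 1 already has 3, so R2C1 = 1.
Column 2 now contains 1, which forces R2C2 = 3.
Filled in: 4 6 5 3 1 2 / 1 3 2 5 6 4 / 6 1 3 2 4 5 / 5 4 6 1 2 3 / 2 5 4 6 3 1 / 3 2 1 4 5 6.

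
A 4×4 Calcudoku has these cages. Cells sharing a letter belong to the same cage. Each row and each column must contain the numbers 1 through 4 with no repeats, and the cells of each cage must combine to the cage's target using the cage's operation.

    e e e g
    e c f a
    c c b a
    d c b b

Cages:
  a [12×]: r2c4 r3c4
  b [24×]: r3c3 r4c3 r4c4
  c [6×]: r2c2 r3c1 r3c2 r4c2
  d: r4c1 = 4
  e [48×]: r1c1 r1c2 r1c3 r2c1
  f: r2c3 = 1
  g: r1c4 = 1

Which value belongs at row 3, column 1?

Cage g is given, which forces r1c4 = 1.
Cage f is given; hence r2c3 = 1.
Cage c has product 6, leaving r3c1 = 1.
Cage d is given; hence r4c1 = 4.
Column 1 now contains 4, so r1c1 = 3.
Column 1 now contains 4, which forces r2c1 = 2.
2 is placed in row 2; hence r2c2 = 3.
3 is placed in row 2, which forces r2c4 = 4.
Column 2 now contains 3, so r3c2 = 2.
The 3 cells of cage b must have product 24; hence r3c3 = 4.
4 is placed in column 4, leaving r3c4 = 3.
Cage c needs product 6; hence r4c2 = 1.
Column 4 already has 3, leaving r4c4 = 2.
2 is placed in column 2, so r1c2 = 4.
Column 3 now contains 4, so r1c3 = 2.
2 is placed in row 4, leaving r4c3 = 3.
Filled in: 3 4 2 1 / 2 3 1 4 / 1 2 4 3 / 4 1 3 2.

1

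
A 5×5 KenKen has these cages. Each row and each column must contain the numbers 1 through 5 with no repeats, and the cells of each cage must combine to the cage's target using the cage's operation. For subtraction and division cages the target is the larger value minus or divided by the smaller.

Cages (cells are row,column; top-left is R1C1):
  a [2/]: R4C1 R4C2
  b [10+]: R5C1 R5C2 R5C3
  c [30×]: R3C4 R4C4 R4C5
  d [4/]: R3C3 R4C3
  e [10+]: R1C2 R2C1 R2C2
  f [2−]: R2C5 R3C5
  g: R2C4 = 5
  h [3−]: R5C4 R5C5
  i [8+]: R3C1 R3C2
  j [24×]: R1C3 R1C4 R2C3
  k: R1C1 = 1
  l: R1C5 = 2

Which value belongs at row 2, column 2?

K is a freebie, leaving R1C1 = 1.
Cage l is a single given cell, leaving R1C5 = 2.
Cage g is given, which forces R2C4 = 5.
The 3 cells of cage j must have product 24, so R2C3 = 2.
The 3 cells of cage c must have product 30, leaving R4C5 = 5.
The only place for 5 in row 1 is R1C2.
Cage e has sum 10, leaving R2C1 = 4.
Cage e needs sum 10; hence R2C2 = 1.
Row 2 already has 1, which forces R2C5 = 3.
Cage i's pair has sum 8, so R3C1 = 5.
Column 2 now contains 5; hence R3C2 = 3.
Row 3 already has 3; hence R3C4 = 2.
Column 5 already has 3; hence R3C5 = 1.
Column 1 already has 4; hence R4C1 = 2.
2 is placed in row 4, so R4C2 = 4.
4 is placed in row 4; hence R4C3 = 1.
2 is placed in column 4; hence R4C4 = 3.
Column 1 now contains 2; hence R5C1 = 3.
Column 2 already has 4; hence R5C2 = 2.
Column 5 already has 1, leaving R5C5 = 4.
The 3 cells of cage j must have product 24, so R1C3 = 3.
Column 4 already has 3, so R1C4 = 4.
1 is placed in row 3, leaving R3C3 = 4.
Row 5 now contains 4, leaving R5C3 = 5.
Row 5 now contains 4; hence R5C4 = 1.
Completed grid: 1 5 3 4 2 / 4 1 2 5 3 / 5 3 4 2 1 / 2 4 1 3 5 / 3 2 5 1 4.

1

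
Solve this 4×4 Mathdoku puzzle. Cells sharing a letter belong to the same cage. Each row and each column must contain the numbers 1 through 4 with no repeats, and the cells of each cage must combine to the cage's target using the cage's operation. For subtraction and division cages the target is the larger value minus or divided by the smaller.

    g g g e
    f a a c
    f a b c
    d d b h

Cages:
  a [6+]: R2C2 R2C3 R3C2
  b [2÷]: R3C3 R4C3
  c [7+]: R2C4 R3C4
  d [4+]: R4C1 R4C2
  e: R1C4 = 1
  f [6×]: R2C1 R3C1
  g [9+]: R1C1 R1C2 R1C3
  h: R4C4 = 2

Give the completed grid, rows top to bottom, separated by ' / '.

4 2 3 1 / 2 4 1 3 / 3 1 2 4 / 1 3 4 2

Cage e is given, leaving R1C4 = 1.
H is a freebie, leaving R4C4 = 2.
Cage b needs two cells with quotient 2; hence R3C3 = 2.
Cage f's pair has product 6; hence R2C1 = 2.
2 is placed in row 2, which forces R2C2 = 4.
4 is placed in row 2, leaving R2C4 = 3.
Row 3 now contains 2; hence R3C1 = 3.
3 is placed in row 3, which forces R3C2 = 1.
3 is placed in column 4; hence R3C4 = 4.
Column 1 now contains 3, which forces R4C1 = 1.
Column 2 now contains 1, leaving R4C2 = 3.
Row 4 now contains 1; hence R4C3 = 4.
Column 1 now contains 3, so R1C1 = 4.
Column 2 now contains 3, so R1C2 = 2.
Column 3 already has 4; hence R1C3 = 3.
Row 2 already has 3, which forces R2C3 = 1.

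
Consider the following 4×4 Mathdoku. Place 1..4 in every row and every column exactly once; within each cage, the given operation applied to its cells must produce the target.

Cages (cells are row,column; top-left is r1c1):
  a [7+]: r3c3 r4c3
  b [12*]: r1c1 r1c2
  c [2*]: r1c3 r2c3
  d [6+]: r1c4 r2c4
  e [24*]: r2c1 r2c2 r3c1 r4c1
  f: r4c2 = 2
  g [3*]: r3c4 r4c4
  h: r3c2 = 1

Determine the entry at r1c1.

3

H is a freebie; hence r3c2 = 1.
Row 3 already has 1, which forces r3c4 = 3.
F is a freebie; hence r4c2 = 2.
3 is placed in column 4; hence r4c4 = 1.
Cage e needs product 24, leaving r2c1 = 1.
Row 2 already has 1, which forces r2c3 = 2.
2 is placed in row 2, so r2c4 = 4.
Cage e needs product 24, leaving r3c1 = 2.
Row 3 now contains 3, leaving r3c3 = 4.
Cage a needs two cells with sum 7, so r4c3 = 3.
2 is placed in column 3, which forces r1c3 = 1.
4 is placed in column 4; hence r1c4 = 2.
Row 2 now contains 4, which forces r2c2 = 3.
Row 4 now contains 3, so r4c1 = 4.
4 is placed in column 1, which forces r1c1 = 3.
Column 2 already has 3, so r1c2 = 4.
The full grid is 3 4 1 2 / 1 3 2 4 / 2 1 4 3 / 4 2 3 1.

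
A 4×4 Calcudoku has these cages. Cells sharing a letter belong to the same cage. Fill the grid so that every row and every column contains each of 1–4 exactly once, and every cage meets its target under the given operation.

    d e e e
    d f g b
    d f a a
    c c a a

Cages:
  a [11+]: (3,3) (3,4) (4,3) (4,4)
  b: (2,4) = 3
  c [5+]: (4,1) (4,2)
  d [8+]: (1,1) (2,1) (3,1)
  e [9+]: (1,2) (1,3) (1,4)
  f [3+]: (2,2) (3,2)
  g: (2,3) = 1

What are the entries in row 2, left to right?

G is a freebie; hence (2,3) = 1.
Cage b is given, leaving (2,4) = 3.
Row 2 already has 3, leaving (2,1) = 4.
Row 2 now contains 1, so (2,2) = 2.
The two cells of cage f must have sum 3, so (3,2) = 1.
The 3 cells of cage d must have sum 8, so (1,1) = 1.
Row 3 now contains 1; hence (3,1) = 3.
3 is placed in row 3, so (3,3) = 2.
Row 3 already has 2, leaving (3,4) = 4.
Column 1 now contains 1, which forces (4,1) = 2.
Row 4 now contains 2, leaving (4,4) = 1.
Column 4 now contains 4, leaving (1,4) = 2.
Cage c needs two cells with sum 5; hence (4,2) = 3.
Cage a has sum 11, leaving (4,3) = 4.
Column 2 already has 3, leaving (1,2) = 4.
Column 3 now contains 4; hence (1,3) = 3.
The full grid is 1 4 3 2 / 4 2 1 3 / 3 1 2 4 / 2 3 4 1.

4 2 1 3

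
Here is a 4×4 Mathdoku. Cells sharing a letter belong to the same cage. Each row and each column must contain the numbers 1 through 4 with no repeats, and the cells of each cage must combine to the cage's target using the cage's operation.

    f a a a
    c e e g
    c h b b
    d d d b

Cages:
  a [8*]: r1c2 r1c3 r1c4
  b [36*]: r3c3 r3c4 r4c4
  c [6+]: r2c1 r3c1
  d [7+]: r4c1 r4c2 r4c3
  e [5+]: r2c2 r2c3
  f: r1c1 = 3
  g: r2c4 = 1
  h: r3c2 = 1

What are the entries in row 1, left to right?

Cage f is a single given cell, leaving r1c1 = 3.
Cage g is a single given cell; hence r2c4 = 1.
Cage h is a single given cell, leaving r3c2 = 1.
The 3 cells of cage b must have product 36, which forces r3c3 = 3.
Cage b has product 36; hence r3c4 = 4.
Cage b needs product 36, so r4c4 = 3.
The 3 cells of cage a must have product 8, so r1c2 = 4.
Cage a needs product 8, so r1c3 = 1.
Column 4 now contains 4, which forces r1c4 = 2.
Cage c's pair has sum 6, so r2c1 = 4.
The two cells of cage e must have sum 5, which forces r2c2 = 3.
The two cells of cage e must have sum 5, leaving r2c3 = 2.
Row 3 already has 4, so r3c1 = 2.
Column 1 now contains 2, which forces r4c1 = 1.
Column 2 already has 4, leaving r4c2 = 2.
2 is placed in column 3; hence r4c3 = 4.
The full grid is 3 4 1 2 / 4 3 2 1 / 2 1 3 4 / 1 2 4 3.

3 4 1 2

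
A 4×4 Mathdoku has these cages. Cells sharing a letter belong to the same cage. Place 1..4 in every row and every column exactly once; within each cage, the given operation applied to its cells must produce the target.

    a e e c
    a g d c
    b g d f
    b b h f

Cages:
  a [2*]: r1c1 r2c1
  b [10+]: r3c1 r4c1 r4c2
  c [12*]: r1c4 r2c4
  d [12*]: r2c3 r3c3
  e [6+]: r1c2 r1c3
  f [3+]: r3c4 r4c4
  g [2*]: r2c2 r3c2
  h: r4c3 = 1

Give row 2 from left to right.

Cage h is a single given cell, so r4c3 = 1.
1 is placed in row 4; hence r4c4 = 2.
Cage b has sum 10, so r3c1 = 3.
Row 3 already has 3; hence r3c3 = 4.
2 is placed in column 4, so r3c4 = 1.
Row 4 now contains 2; hence r4c1 = 4.
Cage b needs sum 10; hence r4c2 = 3.
Cage e's pair has sum 6, which forces r1c2 = 4.
Column 3 now contains 4, so r1c3 = 2.
4 is placed in row 1, which forces r1c4 = 3.
Cage g's pair has product 2; hence r2c2 = 1.
Column 3 now contains 4, so r2c3 = 3.
Column 4 already has 3, which forces r2c4 = 4.
Row 3 now contains 1; hence r3c2 = 2.
2 is placed in row 1, leaving r1c1 = 1.
1 is placed in row 2; hence r2c1 = 2.
Completed grid: 1 4 2 3 / 2 1 3 4 / 3 2 4 1 / 4 3 1 2.

2 1 3 4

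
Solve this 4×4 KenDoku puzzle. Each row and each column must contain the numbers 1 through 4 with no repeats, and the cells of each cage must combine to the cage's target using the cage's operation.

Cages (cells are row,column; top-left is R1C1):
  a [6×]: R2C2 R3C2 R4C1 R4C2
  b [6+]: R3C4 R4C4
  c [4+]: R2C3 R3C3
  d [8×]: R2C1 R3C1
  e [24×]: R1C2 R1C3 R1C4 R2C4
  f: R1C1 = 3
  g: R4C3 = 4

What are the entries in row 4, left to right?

1 3 4 2

Cage f is a single given cell, leaving R1C1 = 3.
The 4 cells of cage a must have product 6, which forces R4C1 = 1.
Cage g is given, leaving R4C3 = 4.
Row 4 already has 4, so R4C4 = 2.
Cage e needs product 24, which forces R2C4 = 3.
Column 4 now contains 2, which forces R3C4 = 4.
2 is placed in row 4; hence R4C2 = 3.
The 4 cells of cage e must have product 24, so R1C2 = 4.
The 4 cells of cage e must have product 24; hence R1C3 = 2.
Column 4 already has 4, so R1C4 = 1.
The two cells of cage d must have product 8, which forces R2C1 = 4.
Row 2 now contains 3, so R2C3 = 1.
Row 3 now contains 4; hence R3C1 = 2.
2 is placed in row 3, which forces R3C2 = 1.
Cage c's pair has sum 4, leaving R3C3 = 3.
1 is placed in row 2, leaving R2C2 = 2.
Filled in: 3 4 2 1 / 4 2 1 3 / 2 1 3 4 / 1 3 4 2.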